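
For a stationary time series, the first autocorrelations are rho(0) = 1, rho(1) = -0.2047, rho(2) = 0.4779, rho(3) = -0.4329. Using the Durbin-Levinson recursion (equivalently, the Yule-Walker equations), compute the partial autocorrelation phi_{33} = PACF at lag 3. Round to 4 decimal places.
\phi_{33} = -0.3770

The PACF at lag k is phi_{kk}, the last component of the solution
to the Yule-Walker system G_k phi = r_k where
  (G_k)_{ij} = rho(|i - j|), (r_k)_i = rho(i), i,j = 1..k.
Equivalently, Durbin-Levinson gives phi_{kk} iteratively:
  phi_{11} = rho(1)
  phi_{kk} = [rho(k) - sum_{j=1..k-1} phi_{k-1,j} rho(k-j)]
            / [1 - sum_{j=1..k-1} phi_{k-1,j} rho(j)],
  phi_{k,j} = phi_{k-1,j} - phi_{kk} phi_{k-1,k-j},  j = 1..k-1.
Step k = 1:
  phi_11 = rho(1) = -0.2047.
Step k = 2:
  phi_22 = [rho(2) - phi_11 rho(1)] / [1 - phi_11 rho(1)] = [0.4779 - (-0.2047)(-0.2047)] / [1 - (-0.2047)(-0.2047)]
         = 0.43599791 / 0.95809791 = 0.455066.
  Update: phi_21 = phi_11 - phi_22 phi_11 = -0.2047 - (0.455066)(-0.2047) = -0.111548.
Step k = 3:
  phi_33 = [rho(3) - phi_21 rho(2) - phi_22 rho(1)] / [1 - phi_21 rho(1) - phi_22 rho(2)]
    numerator   = -0.4329 - (-0.111548)(0.4779) - (0.455066)(-0.2047) = -0.28643919
    denominator = 1 - (-0.111548)(-0.2047) - (0.455066)(0.4779) = 0.75969003
  phi_33 = -0.28643919 / 0.75969003 = -0.377.
Therefore phi_{33} = -0.3770.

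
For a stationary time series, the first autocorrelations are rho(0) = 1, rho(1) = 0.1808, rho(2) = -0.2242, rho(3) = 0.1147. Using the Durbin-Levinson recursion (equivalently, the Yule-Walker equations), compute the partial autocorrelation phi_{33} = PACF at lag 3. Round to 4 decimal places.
\phi_{33} = 0.2380

The PACF at lag k is phi_{kk}, the last component of the solution
to the Yule-Walker system G_k phi = r_k where
  (G_k)_{ij} = rho(|i - j|), (r_k)_i = rho(i), i,j = 1..k.
Equivalently, Durbin-Levinson gives phi_{kk} iteratively:
  phi_{11} = rho(1)
  phi_{kk} = [rho(k) - sum_{j=1..k-1} phi_{k-1,j} rho(k-j)]
            / [1 - sum_{j=1..k-1} phi_{k-1,j} rho(j)],
  phi_{k,j} = phi_{k-1,j} - phi_{kk} phi_{k-1,k-j},  j = 1..k-1.
Step k = 1:
  phi_11 = rho(1) = 0.1808.
Step k = 2:
  phi_22 = [rho(2) - phi_11 rho(1)] / [1 - phi_11 rho(1)] = [-0.2242 - (0.1808)(0.1808)] / [1 - (0.1808)(0.1808)]
         = -0.25688864 / 0.96731136 = -0.26557.
  Update: phi_21 = phi_11 - phi_22 phi_11 = 0.1808 - (-0.26557)(0.1808) = 0.228815.
Step k = 3:
  phi_33 = [rho(3) - phi_21 rho(2) - phi_22 rho(1)] / [1 - phi_21 rho(1) - phi_22 rho(2)]
    numerator   = 0.1147 - (0.228815)(-0.2242) - (-0.26557)(0.1808) = 0.21401534
    denominator = 1 - (0.228815)(0.1808) - (-0.26557)(-0.2242) = 0.89908951
  phi_33 = 0.21401534 / 0.89908951 = 0.238.
Therefore phi_{33} = 0.2380.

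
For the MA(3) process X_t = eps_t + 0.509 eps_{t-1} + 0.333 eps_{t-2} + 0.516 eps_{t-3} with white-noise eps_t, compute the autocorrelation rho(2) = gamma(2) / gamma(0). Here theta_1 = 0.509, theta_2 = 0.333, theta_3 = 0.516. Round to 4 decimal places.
\rho(2) = 0.3640

For an MA(q) process with theta_0 = 1, the autocovariance is
  gamma(k) = sigma^2 * sum_{i=0..q-k} theta_i * theta_{i+k},
and rho(k) = gamma(k) / gamma(0). Sigma^2 cancels.
  numerator   = (1)*(0.333) + (0.509)*(0.516) = 0.595644.
  denominator = (1)^2 + (0.509)^2 + (0.333)^2 + (0.516)^2 = 1.636226.
  rho(2) = 0.595644 / 1.636226 = 0.3640.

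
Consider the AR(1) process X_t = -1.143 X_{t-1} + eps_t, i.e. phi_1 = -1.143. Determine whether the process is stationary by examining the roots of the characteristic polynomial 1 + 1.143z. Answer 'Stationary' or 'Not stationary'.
\text{Not stationary}

The AR(p) characteristic polynomial is P(z) = 1 + 1.143z.
Stationarity requires all roots to lie outside the unit circle, i.e. |z| > 1 for every root.
This is linear in z: 1 + (1.143) z = 0  =>  z = -1/(1.143) = -0.874891,  |z| = 0.874891.
Moduli of all roots: 0.8749.
All moduli strictly greater than 1? No.
Verdict: Not stationary.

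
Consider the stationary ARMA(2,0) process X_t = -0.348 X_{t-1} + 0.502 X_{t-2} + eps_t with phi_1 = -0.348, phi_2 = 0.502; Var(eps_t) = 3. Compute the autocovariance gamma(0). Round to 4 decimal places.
\gamma(0) = 7.8382

Multiply the model equation by X_{t-k} and take expectations. With theta_0 = psi_0 = 1 and psi_j the MA(infinity) weights, this gives
  gamma(k) - sum_i phi_i gamma(k-i) = c_k,
  c_k = sigma^2 * sum_{j=k..q} theta_j psi_{j-k}   (c_k = 0 for k > q),
using gamma(-m) = gamma(m).
Pure AR (q = 0): c_0 = sigma^2 = 3, c_k = 0 for k >= 1.
Equations for k = 0, 1, 2 (AR order 2, c_2 = 0):
  (E0) gamma(0) = phi_1 gamma(1) + phi_2 gamma(2) + c_0
  (E1) gamma(1) = phi_1 gamma(0) + phi_2 gamma(1) + c_1
  (E2) gamma(2) = phi_1 gamma(1) + phi_2 gamma(0)
From (E1): gamma(1) = A gamma(0) + B with
  A = phi_1 / (1 - phi_2) = -0.348 / 0.498 = -0.698795,   B = c_1 / (1 - phi_2) = 0 / 0.498 = 0.
Insert (E2) into (E0): gamma(0) (1 - phi_2^2) = phi_1 (1 + phi_2) gamma(1) + c_0.
  phi_1 (1 + phi_2) = (-0.348)(1.502) = -0.522696,   1 - phi_2^2 = 0.747996.
Replace gamma(1) by A gamma(0) + B and collect gamma(0):
  gamma(0) [0.747996 - (-0.522696)(-0.698795)] = c_0 = 3
  gamma(0) * 0.382739 = 3
  gamma(0) = 3 / 0.382739 = 7.838249.
Therefore gamma(0) = 7.8382 (to 4 decimal places).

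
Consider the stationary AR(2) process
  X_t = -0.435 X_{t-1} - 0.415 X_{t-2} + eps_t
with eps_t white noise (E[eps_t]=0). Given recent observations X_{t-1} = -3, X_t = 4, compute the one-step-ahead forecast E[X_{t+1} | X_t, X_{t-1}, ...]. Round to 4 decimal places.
E[X_{t+1} \mid \mathcal F_t] = -0.4950

For an AR(p) model X_t = c + sum_i phi_i X_{t-i} + eps_t, the
one-step-ahead conditional mean is
  E[X_{t+1} | X_t, ...] = c + sum_i phi_i X_{t+1-i}.
Substitute known values:
  E[X_{t+1} | ...] = (-0.435) * (4) + (-0.415) * (-3)
                   = -0.4950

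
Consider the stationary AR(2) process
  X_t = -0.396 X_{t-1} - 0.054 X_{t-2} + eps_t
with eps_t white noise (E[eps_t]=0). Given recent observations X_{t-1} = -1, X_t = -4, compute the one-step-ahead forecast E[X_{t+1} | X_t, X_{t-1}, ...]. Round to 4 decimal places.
E[X_{t+1} \mid \mathcal F_t] = 1.6380

For an AR(p) model X_t = c + sum_i phi_i X_{t-i} + eps_t, the
one-step-ahead conditional mean is
  E[X_{t+1} | X_t, ...] = c + sum_i phi_i X_{t+1-i}.
Substitute known values:
  E[X_{t+1} | ...] = (-0.396) * (-4) + (-0.054) * (-1)
                   = 1.6380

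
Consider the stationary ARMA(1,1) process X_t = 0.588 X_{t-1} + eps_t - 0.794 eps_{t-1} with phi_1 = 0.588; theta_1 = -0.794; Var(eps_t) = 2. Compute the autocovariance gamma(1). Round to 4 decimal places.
\gamma(1) = -0.3357

Multiply the model equation by X_{t-k} and take expectations. With theta_0 = psi_0 = 1 and psi_j the MA(infinity) weights, this gives
  gamma(k) - sum_i phi_i gamma(k-i) = c_k,
  c_k = sigma^2 * sum_{j=k..q} theta_j psi_{j-k}   (c_k = 0 for k > q),
using gamma(-m) = gamma(m).
psi-weights needed (psi_j = theta_j + sum_i phi_i psi_{j-i}):
  psi_1 = theta_1 + phi_1 = -0.794 + (0.588) = -0.206
Right-hand sides:
  c_0 = sigma^2 (1 + theta_1 psi_1) = 2 * (1 + (-0.794)(-0.206)) = 2 * 1.163564 = 2.327128
  c_1 = sigma^2 theta_1 = 2 * (-0.794) = -1.588
  c_2 = 0
Equations for k = 0 and k = 1 (AR order 1):
  gamma(0) = phi_1 gamma(1) + c_0
  gamma(1) = phi_1 gamma(0) + c_1
Substituting the second into the first: gamma(0) (1 - phi_1^2) = c_0 + phi_1 c_1, so
  gamma(0) = (c_0 + phi_1 c_1) / (1 - phi_1^2) = (2.327128 + (0.588)(-1.588)) / (1 - (0.588)^2) = 1.393384 / 0.654256 = 2.129723.
  gamma(1) = phi_1 gamma(0) + c_1 = (0.588)(2.129723) + (-1.588) = -0.335723.
Therefore gamma(1) = -0.3357 (to 4 decimal places).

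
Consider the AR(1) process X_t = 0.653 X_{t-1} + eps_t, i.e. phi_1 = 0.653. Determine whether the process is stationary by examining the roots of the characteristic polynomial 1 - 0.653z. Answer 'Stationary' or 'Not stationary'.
\text{Stationary}

The AR(p) characteristic polynomial is P(z) = 1 - 0.653z.
Stationarity requires all roots to lie outside the unit circle, i.e. |z| > 1 for every root.
This is linear in z: 1 + (-0.653) z = 0  =>  z = -1/(-0.653) = 1.531394,  |z| = 1.531394.
Moduli of all roots: 1.5314.
All moduli strictly greater than 1? Yes.
Verdict: Stationary.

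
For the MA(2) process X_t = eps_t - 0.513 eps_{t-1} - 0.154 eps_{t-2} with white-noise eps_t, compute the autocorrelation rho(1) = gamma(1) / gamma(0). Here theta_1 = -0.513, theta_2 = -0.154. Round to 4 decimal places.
\rho(1) = -0.3372

For an MA(q) process with theta_0 = 1, the autocovariance is
  gamma(k) = sigma^2 * sum_{i=0..q-k} theta_i * theta_{i+k},
and rho(k) = gamma(k) / gamma(0). Sigma^2 cancels.
  numerator   = (1)*(-0.513) + (-0.513)*(-0.154) = -0.433998.
  denominator = (1)^2 + (-0.513)^2 + (-0.154)^2 = 1.286885.
  rho(1) = -0.433998 / 1.286885 = -0.3372.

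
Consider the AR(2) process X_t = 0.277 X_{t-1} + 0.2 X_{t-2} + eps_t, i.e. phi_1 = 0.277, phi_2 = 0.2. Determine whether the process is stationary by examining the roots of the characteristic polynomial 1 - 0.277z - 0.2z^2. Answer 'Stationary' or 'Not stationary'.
\text{Stationary}

The AR(p) characteristic polynomial is P(z) = 1 - 0.277z - 0.2z^2.
Stationarity requires all roots to lie outside the unit circle, i.e. |z| > 1 for every root.
Set 1 + (-0.277) z + (-0.2) z^2 = 0, i.e. a z^2 + b z + c = 0 with a = -0.2, b = -0.277, c = 1.
Discriminant D = b^2 - 4ac = (-0.277)^2 - 4*(-0.2)*1 = 0.076729 - (-0.8) = 0.876729.
D >= 0, so the roots are real: z = (-b +/- sqrt(D)) / (2a) = (0.277 +/- 0.936338) / (-0.4).
  z_1 = (0.277 + 0.936338) / (-0.4) = -3.0333,   |z_1| = 3.0333.
  z_2 = (0.277 - 0.936338) / (-0.4) = 1.6483,   |z_2| = 1.6483.
Moduli of all roots: 3.0333, 1.6483.
All moduli strictly greater than 1? Yes.
Verdict: Stationary.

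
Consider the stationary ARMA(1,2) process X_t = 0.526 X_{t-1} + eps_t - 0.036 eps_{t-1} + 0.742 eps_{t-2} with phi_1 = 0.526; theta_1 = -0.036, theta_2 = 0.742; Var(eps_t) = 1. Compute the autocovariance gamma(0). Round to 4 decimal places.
\gamma(0) = 2.6219

Multiply the model equation by X_{t-k} and take expectations. With theta_0 = psi_0 = 1 and psi_j the MA(infinity) weights, this gives
  gamma(k) - sum_i phi_i gamma(k-i) = c_k,
  c_k = sigma^2 * sum_{j=k..q} theta_j psi_{j-k}   (c_k = 0 for k > q),
using gamma(-m) = gamma(m).
psi-weights needed (psi_j = theta_j + sum_i phi_i psi_{j-i}):
  psi_1 = theta_1 + phi_1 = -0.036 + (0.526) = 0.49
  psi_2 = theta_2 + phi_1 psi_1 = 0.742 + (0.526)(0.49) = 0.99974
Right-hand sides:
  c_0 = sigma^2 (1 + theta_1 psi_1 + theta_2 psi_2) = 1 * (1 + (-0.036)(0.49) + (0.742)(0.99974)) = 1 * 1.724167 = 1.724167
  c_1 = sigma^2 (theta_1 + theta_2 psi_1) = 1 * (-0.036 + (0.742)(0.49)) = 0.32758
  c_2 = sigma^2 theta_2 = 1 * (0.742) = 0.742
Equations for k = 0 and k = 1 (AR order 1):
  gamma(0) = phi_1 gamma(1) + c_0
  gamma(1) = phi_1 gamma(0) + c_1
Substituting the second into the first: gamma(0) (1 - phi_1^2) = c_0 + phi_1 c_1, so
  gamma(0) = (c_0 + phi_1 c_1) / (1 - phi_1^2) = (1.724167 + (0.526)(0.32758)) / (1 - (0.526)^2) = 1.896474 / 0.723324 = 2.621888.
Therefore gamma(0) = 2.6219 (to 4 decimal places).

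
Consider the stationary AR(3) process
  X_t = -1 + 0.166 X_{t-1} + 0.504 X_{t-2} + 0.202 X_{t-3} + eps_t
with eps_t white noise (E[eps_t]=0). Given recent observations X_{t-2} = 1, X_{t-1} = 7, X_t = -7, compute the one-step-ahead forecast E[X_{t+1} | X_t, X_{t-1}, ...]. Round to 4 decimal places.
E[X_{t+1} \mid \mathcal F_t] = 1.5680

For an AR(p) model X_t = c + sum_i phi_i X_{t-i} + eps_t, the
one-step-ahead conditional mean is
  E[X_{t+1} | X_t, ...] = c + sum_i phi_i X_{t+1-i}.
Substitute known values:
  E[X_{t+1} | ...] = -1 + (0.166) * (-7) + (0.504) * (7) + (0.202) * (1)
                   = 1.5680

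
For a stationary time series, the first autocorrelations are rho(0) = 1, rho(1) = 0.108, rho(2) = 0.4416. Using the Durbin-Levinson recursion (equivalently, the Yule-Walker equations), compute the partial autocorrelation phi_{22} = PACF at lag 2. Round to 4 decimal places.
\phi_{22} = 0.4350

The PACF at lag k is phi_{kk}, the last component of the solution
to the Yule-Walker system G_k phi = r_k where
  (G_k)_{ij} = rho(|i - j|), (r_k)_i = rho(i), i,j = 1..k.
Equivalently, Durbin-Levinson gives phi_{kk} iteratively:
  phi_{11} = rho(1)
  phi_{kk} = [rho(k) - sum_{j=1..k-1} phi_{k-1,j} rho(k-j)]
            / [1 - sum_{j=1..k-1} phi_{k-1,j} rho(j)],
  phi_{k,j} = phi_{k-1,j} - phi_{kk} phi_{k-1,k-j},  j = 1..k-1.
Step k = 1:
  phi_11 = rho(1) = 0.108.
Step k = 2:
  phi_22 = [rho(2) - phi_11 rho(1)] / [1 - phi_11 rho(1)] = [0.4416 - (0.108)(0.108)] / [1 - (0.108)(0.108)]
         = 0.429936 / 0.988336 = 0.435.
Therefore phi_{22} = 0.4350.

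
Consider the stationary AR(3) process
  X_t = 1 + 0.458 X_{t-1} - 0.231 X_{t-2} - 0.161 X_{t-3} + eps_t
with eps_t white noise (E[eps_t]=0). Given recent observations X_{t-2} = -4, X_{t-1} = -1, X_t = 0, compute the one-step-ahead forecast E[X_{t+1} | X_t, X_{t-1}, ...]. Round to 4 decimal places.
E[X_{t+1} \mid \mathcal F_t] = 1.8750

For an AR(p) model X_t = c + sum_i phi_i X_{t-i} + eps_t, the
one-step-ahead conditional mean is
  E[X_{t+1} | X_t, ...] = c + sum_i phi_i X_{t+1-i}.
Substitute known values:
  E[X_{t+1} | ...] = 1 + (0.458) * (0) + (-0.231) * (-1) + (-0.161) * (-4)
                   = 1.8750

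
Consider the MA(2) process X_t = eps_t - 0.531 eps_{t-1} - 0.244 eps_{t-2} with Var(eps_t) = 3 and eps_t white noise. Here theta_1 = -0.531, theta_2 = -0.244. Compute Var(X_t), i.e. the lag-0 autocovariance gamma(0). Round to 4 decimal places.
\gamma(0) = 4.0245

For an MA(q) process X_t = eps_t + sum_i theta_i eps_{t-i} with
Var(eps_t) = sigma^2, the variance is
  gamma(0) = sigma^2 * (1 + sum_i theta_i^2).
  sum_i theta_i^2 = (-0.531)^2 + (-0.244)^2 = 0.281961 + 0.059536 = 0.341497.
  gamma(0) = 3 * (1 + 0.341497) = 3 * 1.341497 = 4.024491, which rounds to 4.0245.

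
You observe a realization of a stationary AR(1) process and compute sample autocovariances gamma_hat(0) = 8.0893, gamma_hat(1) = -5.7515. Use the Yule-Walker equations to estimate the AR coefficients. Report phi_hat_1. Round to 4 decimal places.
\hat\phi_{1} = -0.7110

The Yule-Walker equations for an AR(p) process read, in matrix form,
  Gamma_p phi = r_p,   with   (Gamma_p)_{ij} = gamma(|i - j|),
                       (r_p)_i = gamma(i),   i,j = 1..p.
Substitute the sample gammas (Toeplitz matrix and right-hand side of size 1):
  Gamma_p = [[8.0893]]
  r_p     = [-5.7515]
With p = 1 this is the single equation gamma(0) phi_1 = gamma(1):
  phi_hat_1 = gamma(1) / gamma(0) = -5.7515 / 8.0893 = -0.7110.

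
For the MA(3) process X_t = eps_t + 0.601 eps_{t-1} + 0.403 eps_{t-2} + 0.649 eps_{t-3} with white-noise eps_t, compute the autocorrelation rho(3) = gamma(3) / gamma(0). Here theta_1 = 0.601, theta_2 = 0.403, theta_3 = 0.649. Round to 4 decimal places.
\rho(3) = 0.3337

For an MA(q) process with theta_0 = 1, the autocovariance is
  gamma(k) = sigma^2 * sum_{i=0..q-k} theta_i * theta_{i+k},
and rho(k) = gamma(k) / gamma(0). Sigma^2 cancels.
  numerator   = (1)*(0.649) = 0.649.
  denominator = (1)^2 + (0.601)^2 + (0.403)^2 + (0.649)^2 = 1.944811.
  rho(3) = 0.649 / 1.944811 = 0.3337.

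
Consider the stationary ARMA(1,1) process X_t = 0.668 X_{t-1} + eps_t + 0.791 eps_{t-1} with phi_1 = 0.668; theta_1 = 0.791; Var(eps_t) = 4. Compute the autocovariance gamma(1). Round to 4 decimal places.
\gamma(1) = 16.1070

Multiply the model equation by X_{t-k} and take expectations. With theta_0 = psi_0 = 1 and psi_j the MA(infinity) weights, this gives
  gamma(k) - sum_i phi_i gamma(k-i) = c_k,
  c_k = sigma^2 * sum_{j=k..q} theta_j psi_{j-k}   (c_k = 0 for k > q),
using gamma(-m) = gamma(m).
psi-weights needed (psi_j = theta_j + sum_i phi_i psi_{j-i}):
  psi_1 = theta_1 + phi_1 = 0.791 + (0.668) = 1.459
Right-hand sides:
  c_0 = sigma^2 (1 + theta_1 psi_1) = 4 * (1 + (0.791)(1.459)) = 4 * 2.154069 = 8.616276
  c_1 = sigma^2 theta_1 = 4 * (0.791) = 3.164
  c_2 = 0
Equations for k = 0 and k = 1 (AR order 1):
  gamma(0) = phi_1 gamma(1) + c_0
  gamma(1) = phi_1 gamma(0) + c_1
Substituting the second into the first: gamma(0) (1 - phi_1^2) = c_0 + phi_1 c_1, so
  gamma(0) = (c_0 + phi_1 c_1) / (1 - phi_1^2) = (8.616276 + (0.668)(3.164)) / (1 - (0.668)^2) = 10.729828 / 0.553776 = 19.375755.
  gamma(1) = phi_1 gamma(0) + c_1 = (0.668)(19.375755) + (3.164) = 16.107004.
Therefore gamma(1) = 16.1070 (to 4 decimal places).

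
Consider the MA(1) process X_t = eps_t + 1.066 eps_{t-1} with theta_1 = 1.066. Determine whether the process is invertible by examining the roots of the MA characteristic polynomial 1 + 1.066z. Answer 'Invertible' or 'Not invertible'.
\text{Not invertible}

The MA(q) characteristic polynomial is P(z) = 1 + 1.066z.
Invertibility requires all roots to lie outside the unit circle, i.e. |z| > 1 for every root.
This is linear in z: 1 + (1.066) z = 0  =>  z = -1/(1.066) = -0.938086,  |z| = 0.938086.
Moduli of all roots: 0.9381.
All moduli strictly greater than 1? No.
Verdict: Not invertible.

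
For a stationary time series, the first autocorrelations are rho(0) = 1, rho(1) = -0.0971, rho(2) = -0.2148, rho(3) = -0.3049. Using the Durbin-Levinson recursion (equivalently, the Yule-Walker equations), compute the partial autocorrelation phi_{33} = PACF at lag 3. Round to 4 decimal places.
\phi_{33} = -0.3750

The PACF at lag k is phi_{kk}, the last component of the solution
to the Yule-Walker system G_k phi = r_k where
  (G_k)_{ij} = rho(|i - j|), (r_k)_i = rho(i), i,j = 1..k.
Equivalently, Durbin-Levinson gives phi_{kk} iteratively:
  phi_{11} = rho(1)
  phi_{kk} = [rho(k) - sum_{j=1..k-1} phi_{k-1,j} rho(k-j)]
            / [1 - sum_{j=1..k-1} phi_{k-1,j} rho(j)],
  phi_{k,j} = phi_{k-1,j} - phi_{kk} phi_{k-1,k-j},  j = 1..k-1.
Step k = 1:
  phi_11 = rho(1) = -0.0971.
Step k = 2:
  phi_22 = [rho(2) - phi_11 rho(1)] / [1 - phi_11 rho(1)] = [-0.2148 - (-0.0971)(-0.0971)] / [1 - (-0.0971)(-0.0971)]
         = -0.22422841 / 0.99057159 = -0.226363.
  Update: phi_21 = phi_11 - phi_22 phi_11 = -0.0971 - (-0.226363)(-0.0971) = -0.11908.
Step k = 3:
  phi_33 = [rho(3) - phi_21 rho(2) - phi_22 rho(1)] / [1 - phi_21 rho(1) - phi_22 rho(2)]
    numerator   = -0.3049 - (-0.11908)(-0.2148) - (-0.226363)(-0.0971) = -0.35245816
    denominator = 1 - (-0.11908)(-0.0971) - (-0.226363)(-0.2148) = 0.93981465
  phi_33 = -0.35245816 / 0.93981465 = -0.375.
Therefore phi_{33} = -0.3750.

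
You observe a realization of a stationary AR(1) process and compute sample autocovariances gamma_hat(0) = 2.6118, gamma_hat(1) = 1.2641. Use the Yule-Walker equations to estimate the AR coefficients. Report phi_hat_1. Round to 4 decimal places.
\hat\phi_{1} = 0.4840

The Yule-Walker equations for an AR(p) process read, in matrix form,
  Gamma_p phi = r_p,   with   (Gamma_p)_{ij} = gamma(|i - j|),
                       (r_p)_i = gamma(i),   i,j = 1..p.
Substitute the sample gammas (Toeplitz matrix and right-hand side of size 1):
  Gamma_p = [[2.6118]]
  r_p     = [1.2641]
With p = 1 this is the single equation gamma(0) phi_1 = gamma(1):
  phi_hat_1 = gamma(1) / gamma(0) = 1.2641 / 2.6118 = 0.4840.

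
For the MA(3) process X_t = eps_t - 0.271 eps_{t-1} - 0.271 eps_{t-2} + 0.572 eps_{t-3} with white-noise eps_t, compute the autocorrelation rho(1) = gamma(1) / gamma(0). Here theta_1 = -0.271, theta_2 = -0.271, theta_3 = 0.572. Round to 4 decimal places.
\rho(1) = -0.2392

For an MA(q) process with theta_0 = 1, the autocovariance is
  gamma(k) = sigma^2 * sum_{i=0..q-k} theta_i * theta_{i+k},
and rho(k) = gamma(k) / gamma(0). Sigma^2 cancels.
  numerator   = (1)*(-0.271) + (-0.271)*(-0.271) + (-0.271)*(0.572) = -0.352571.
  denominator = (1)^2 + (-0.271)^2 + (-0.271)^2 + (0.572)^2 = 1.474066.
  rho(1) = -0.352571 / 1.474066 = -0.2392.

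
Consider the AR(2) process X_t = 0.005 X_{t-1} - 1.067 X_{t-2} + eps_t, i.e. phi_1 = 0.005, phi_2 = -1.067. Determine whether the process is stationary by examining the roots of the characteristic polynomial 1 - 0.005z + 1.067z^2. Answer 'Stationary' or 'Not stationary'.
\text{Not stationary}

The AR(p) characteristic polynomial is P(z) = 1 - 0.005z + 1.067z^2.
Stationarity requires all roots to lie outside the unit circle, i.e. |z| > 1 for every root.
Set 1 + (-0.005) z + (1.067) z^2 = 0, i.e. a z^2 + b z + c = 0 with a = 1.067, b = -0.005, c = 1.
Discriminant D = b^2 - 4ac = (-0.005)^2 - 4*(1.067)*1 = 0.000025 - (4.268) = -4.267975.
D < 0, so the roots are the complex-conjugate pair z = (-b +/- i sqrt(-D)) / (2a) = 0.0023 +/- 0.9681i.
For a conjugate pair |z|^2 = z * conj(z) = (product of roots) = c/a = 1/(1.067) = 0.937207, so |z| = sqrt(0.937207) = 0.9681 for both roots.
Moduli of all roots: 0.9681, 0.9681.
All moduli strictly greater than 1? No.
Verdict: Not stationary.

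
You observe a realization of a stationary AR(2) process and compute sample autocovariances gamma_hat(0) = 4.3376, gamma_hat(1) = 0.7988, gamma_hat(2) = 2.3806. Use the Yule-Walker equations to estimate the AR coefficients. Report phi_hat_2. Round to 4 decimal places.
\hat\phi_{2} = 0.5330

The Yule-Walker equations for an AR(p) process read, in matrix form,
  Gamma_p phi = r_p,   with   (Gamma_p)_{ij} = gamma(|i - j|),
                       (r_p)_i = gamma(i),   i,j = 1..p.
Substitute the sample gammas (Toeplitz matrix and right-hand side of size 2):
  Gamma_p = [[4.3376, 0.7988], [0.7988, 4.3376]]
  r_p     = [0.7988, 2.3806]
Written out:
  4.3376 phi_1 + 0.7988 phi_2 = 0.7988
  0.7988 phi_1 + 4.3376 phi_2 = 2.3806
Solve by Cramer's rule:
  det = gamma(0)^2 - gamma(1)^2 = (4.3376)^2 - (0.7988)^2 = 18.81477376 - 0.63808144 = 18.17669232
  phi_hat_1 = [gamma(1) gamma(0) - gamma(1) gamma(2)] / det = [(0.7988)(4.3376) - (0.7988)(2.3806)] / 18.17669232 = 1.5632516 / 18.17669232 = 0.086
  phi_hat_2 = [gamma(0) gamma(2) - gamma(1)^2] / det = [(4.3376)(2.3806) - (0.7988)^2] / 18.17669232 = 9.68800912 / 18.17669232 = 0.533
So phi_hat = [0.0860, 0.5330].
Therefore phi_hat_2 = 0.5330.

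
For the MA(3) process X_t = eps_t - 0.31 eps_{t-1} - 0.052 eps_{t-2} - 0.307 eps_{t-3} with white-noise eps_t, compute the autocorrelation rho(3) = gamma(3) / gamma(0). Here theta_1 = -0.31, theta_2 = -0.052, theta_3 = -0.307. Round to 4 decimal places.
\rho(3) = -0.2573

For an MA(q) process with theta_0 = 1, the autocovariance is
  gamma(k) = sigma^2 * sum_{i=0..q-k} theta_i * theta_{i+k},
and rho(k) = gamma(k) / gamma(0). Sigma^2 cancels.
  numerator   = (1)*(-0.307) = -0.307.
  denominator = (1)^2 + (-0.31)^2 + (-0.052)^2 + (-0.307)^2 = 1.193053.
  rho(3) = -0.307 / 1.193053 = -0.2573.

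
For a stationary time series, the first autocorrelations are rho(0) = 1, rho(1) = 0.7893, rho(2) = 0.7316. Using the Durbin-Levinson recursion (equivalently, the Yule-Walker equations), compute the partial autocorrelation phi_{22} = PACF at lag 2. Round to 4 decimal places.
\phi_{22} = 0.2881

The PACF at lag k is phi_{kk}, the last component of the solution
to the Yule-Walker system G_k phi = r_k where
  (G_k)_{ij} = rho(|i - j|), (r_k)_i = rho(i), i,j = 1..k.
Equivalently, Durbin-Levinson gives phi_{kk} iteratively:
  phi_{11} = rho(1)
  phi_{kk} = [rho(k) - sum_{j=1..k-1} phi_{k-1,j} rho(k-j)]
            / [1 - sum_{j=1..k-1} phi_{k-1,j} rho(j)],
  phi_{k,j} = phi_{k-1,j} - phi_{kk} phi_{k-1,k-j},  j = 1..k-1.
Step k = 1:
  phi_11 = rho(1) = 0.7893.
Step k = 2:
  phi_22 = [rho(2) - phi_11 rho(1)] / [1 - phi_11 rho(1)] = [0.7316 - (0.7893)(0.7893)] / [1 - (0.7893)(0.7893)]
         = 0.10860551 / 0.37700551 = 0.2881.
Therefore phi_{22} = 0.2881.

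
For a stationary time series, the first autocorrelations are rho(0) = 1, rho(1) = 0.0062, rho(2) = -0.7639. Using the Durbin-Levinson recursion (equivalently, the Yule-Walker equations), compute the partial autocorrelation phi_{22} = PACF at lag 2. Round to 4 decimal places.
\phi_{22} = -0.7640

The PACF at lag k is phi_{kk}, the last component of the solution
to the Yule-Walker system G_k phi = r_k where
  (G_k)_{ij} = rho(|i - j|), (r_k)_i = rho(i), i,j = 1..k.
Equivalently, Durbin-Levinson gives phi_{kk} iteratively:
  phi_{11} = rho(1)
  phi_{kk} = [rho(k) - sum_{j=1..k-1} phi_{k-1,j} rho(k-j)]
            / [1 - sum_{j=1..k-1} phi_{k-1,j} rho(j)],
  phi_{k,j} = phi_{k-1,j} - phi_{kk} phi_{k-1,k-j},  j = 1..k-1.
Step k = 1:
  phi_11 = rho(1) = 0.0062.
Step k = 2:
  phi_22 = [rho(2) - phi_11 rho(1)] / [1 - phi_11 rho(1)] = [-0.7639 - (0.0062)(0.0062)] / [1 - (0.0062)(0.0062)]
         = -0.76393844 / 0.99996156 = -0.764.
Therefore phi_{22} = -0.7640.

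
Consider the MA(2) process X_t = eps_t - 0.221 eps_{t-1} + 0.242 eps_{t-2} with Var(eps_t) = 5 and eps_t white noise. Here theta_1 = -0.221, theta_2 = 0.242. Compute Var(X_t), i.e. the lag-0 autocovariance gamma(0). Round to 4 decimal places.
\gamma(0) = 5.5370

For an MA(q) process X_t = eps_t + sum_i theta_i eps_{t-i} with
Var(eps_t) = sigma^2, the variance is
  gamma(0) = sigma^2 * (1 + sum_i theta_i^2).
  sum_i theta_i^2 = (-0.221)^2 + (0.242)^2 = 0.048841 + 0.058564 = 0.107405.
  gamma(0) = 5 * (1 + 0.107405) = 5 * 1.107405 = 5.537025, which rounds to 5.5370.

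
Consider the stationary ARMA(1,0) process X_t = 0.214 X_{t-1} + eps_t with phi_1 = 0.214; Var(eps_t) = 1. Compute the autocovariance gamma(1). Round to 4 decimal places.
\gamma(1) = 0.2243

Multiply the model equation by X_{t-k} and take expectations. With theta_0 = psi_0 = 1 and psi_j the MA(infinity) weights, this gives
  gamma(k) - sum_i phi_i gamma(k-i) = c_k,
  c_k = sigma^2 * sum_{j=k..q} theta_j psi_{j-k}   (c_k = 0 for k > q),
using gamma(-m) = gamma(m).
Pure AR (q = 0): c_0 = sigma^2 = 1, c_k = 0 for k >= 1.
Equations for k = 0 and k = 1 (AR order 1):
  gamma(0) = phi_1 gamma(1) + c_0
  gamma(1) = phi_1 gamma(0) + c_1
Substituting the second into the first: gamma(0) (1 - phi_1^2) = c_0 + phi_1 c_1, so
  gamma(0) = c_0 / (1 - phi_1^2) = 1 / (1 - (0.214)^2) = 1 / 0.954204 = 1.047994.
  gamma(1) = phi_1 gamma(0) = (0.214)(1.047994) = 0.224271.
Therefore gamma(1) = 0.2243 (to 4 decimal places).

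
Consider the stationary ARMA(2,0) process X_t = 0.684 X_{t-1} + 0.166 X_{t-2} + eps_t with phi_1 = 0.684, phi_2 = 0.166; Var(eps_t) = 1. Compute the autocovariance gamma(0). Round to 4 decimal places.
\gamma(0) = 3.1413

Multiply the model equation by X_{t-k} and take expectations. With theta_0 = psi_0 = 1 and psi_j the MA(infinity) weights, this gives
  gamma(k) - sum_i phi_i gamma(k-i) = c_k,
  c_k = sigma^2 * sum_{j=k..q} theta_j psi_{j-k}   (c_k = 0 for k > q),
using gamma(-m) = gamma(m).
Pure AR (q = 0): c_0 = sigma^2 = 1, c_k = 0 for k >= 1.
Equations for k = 0, 1, 2 (AR order 2, c_2 = 0):
  (E0) gamma(0) = phi_1 gamma(1) + phi_2 gamma(2) + c_0
  (E1) gamma(1) = phi_1 gamma(0) + phi_2 gamma(1) + c_1
  (E2) gamma(2) = phi_1 gamma(1) + phi_2 gamma(0)
From (E1): gamma(1) = A gamma(0) + B with
  A = phi_1 / (1 - phi_2) = 0.684 / 0.834 = 0.820144,   B = c_1 / (1 - phi_2) = 0 / 0.834 = 0.
Insert (E2) into (E0): gamma(0) (1 - phi_2^2) = phi_1 (1 + phi_2) gamma(1) + c_0.
  phi_1 (1 + phi_2) = (0.684)(1.166) = 0.797544,   1 - phi_2^2 = 0.972444.
Replace gamma(1) by A gamma(0) + B and collect gamma(0):
  gamma(0) [0.972444 - (0.797544)(0.820144)] = c_0 = 1
  gamma(0) * 0.318343 = 1
  gamma(0) = 1 / 0.318343 = 3.141264.
Therefore gamma(0) = 3.1413 (to 4 decimal places).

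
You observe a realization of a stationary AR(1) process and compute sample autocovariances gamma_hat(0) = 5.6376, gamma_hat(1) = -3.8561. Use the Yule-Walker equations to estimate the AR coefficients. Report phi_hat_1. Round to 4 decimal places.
\hat\phi_{1} = -0.6840

The Yule-Walker equations for an AR(p) process read, in matrix form,
  Gamma_p phi = r_p,   with   (Gamma_p)_{ij} = gamma(|i - j|),
                       (r_p)_i = gamma(i),   i,j = 1..p.
Substitute the sample gammas (Toeplitz matrix and right-hand side of size 1):
  Gamma_p = [[5.6376]]
  r_p     = [-3.8561]
With p = 1 this is the single equation gamma(0) phi_1 = gamma(1):
  phi_hat_1 = gamma(1) / gamma(0) = -3.8561 / 5.6376 = -0.6840.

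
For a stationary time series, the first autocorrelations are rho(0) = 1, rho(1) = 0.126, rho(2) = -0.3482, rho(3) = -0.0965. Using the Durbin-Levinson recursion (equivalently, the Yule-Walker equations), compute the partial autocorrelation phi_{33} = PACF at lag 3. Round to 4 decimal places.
\phi_{33} = 0.0120

The PACF at lag k is phi_{kk}, the last component of the solution
to the Yule-Walker system G_k phi = r_k where
  (G_k)_{ij} = rho(|i - j|), (r_k)_i = rho(i), i,j = 1..k.
Equivalently, Durbin-Levinson gives phi_{kk} iteratively:
  phi_{11} = rho(1)
  phi_{kk} = [rho(k) - sum_{j=1..k-1} phi_{k-1,j} rho(k-j)]
            / [1 - sum_{j=1..k-1} phi_{k-1,j} rho(j)],
  phi_{k,j} = phi_{k-1,j} - phi_{kk} phi_{k-1,k-j},  j = 1..k-1.
Step k = 1:
  phi_11 = rho(1) = 0.126.
Step k = 2:
  phi_22 = [rho(2) - phi_11 rho(1)] / [1 - phi_11 rho(1)] = [-0.3482 - (0.126)(0.126)] / [1 - (0.126)(0.126)]
         = -0.364076 / 0.984124 = -0.369949.
  Update: phi_21 = phi_11 - phi_22 phi_11 = 0.126 - (-0.369949)(0.126) = 0.172614.
Step k = 3:
  phi_33 = [rho(3) - phi_21 rho(2) - phi_22 rho(1)] / [1 - phi_21 rho(1) - phi_22 rho(2)]
    numerator   = -0.0965 - (0.172614)(-0.3482) - (-0.369949)(0.126) = 0.01021767
    denominator = 1 - (0.172614)(0.126) - (-0.369949)(-0.3482) = 0.84943433
  phi_33 = 0.01021767 / 0.84943433 = 0.012.
Therefore phi_{33} = 0.0120.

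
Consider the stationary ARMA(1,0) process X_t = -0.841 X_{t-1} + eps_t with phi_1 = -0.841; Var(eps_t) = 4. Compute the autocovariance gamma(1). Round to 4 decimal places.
\gamma(1) = -11.4923

Multiply the model equation by X_{t-k} and take expectations. With theta_0 = psi_0 = 1 and psi_j the MA(infinity) weights, this gives
  gamma(k) - sum_i phi_i gamma(k-i) = c_k,
  c_k = sigma^2 * sum_{j=k..q} theta_j psi_{j-k}   (c_k = 0 for k > q),
using gamma(-m) = gamma(m).
Pure AR (q = 0): c_0 = sigma^2 = 4, c_k = 0 for k >= 1.
Equations for k = 0 and k = 1 (AR order 1):
  gamma(0) = phi_1 gamma(1) + c_0
  gamma(1) = phi_1 gamma(0) + c_1
Substituting the second into the first: gamma(0) (1 - phi_1^2) = c_0 + phi_1 c_1, so
  gamma(0) = c_0 / (1 - phi_1^2) = 4 / (1 - (-0.841)^2) = 4 / 0.292719 = 13.664982.
  gamma(1) = phi_1 gamma(0) = (-0.841)(13.664982) = -11.49225.
Therefore gamma(1) = -11.4923 (to 4 decimal places).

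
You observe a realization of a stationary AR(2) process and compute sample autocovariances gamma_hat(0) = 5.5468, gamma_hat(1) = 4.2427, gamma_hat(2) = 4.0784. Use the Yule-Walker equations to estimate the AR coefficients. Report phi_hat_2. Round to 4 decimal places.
\hat\phi_{2} = 0.3620

The Yule-Walker equations for an AR(p) process read, in matrix form,
  Gamma_p phi = r_p,   with   (Gamma_p)_{ij} = gamma(|i - j|),
                       (r_p)_i = gamma(i),   i,j = 1..p.
Substitute the sample gammas (Toeplitz matrix and right-hand side of size 2):
  Gamma_p = [[5.5468, 4.2427], [4.2427, 5.5468]]
  r_p     = [4.2427, 4.0784]
Written out:
  5.5468 phi_1 + 4.2427 phi_2 = 4.2427
  4.2427 phi_1 + 5.5468 phi_2 = 4.0784
Solve by Cramer's rule:
  det = gamma(0)^2 - gamma(1)^2 = (5.5468)^2 - (4.2427)^2 = 30.76699024 - 18.00050329 = 12.76648695
  phi_hat_1 = [gamma(1) gamma(0) - gamma(1) gamma(2)] / det = [(4.2427)(5.5468) - (4.2427)(4.0784)] / 12.76648695 = 6.22998068 / 12.76648695 = 0.488
  phi_hat_2 = [gamma(0) gamma(2) - gamma(1)^2] / det = [(5.5468)(4.0784) - (4.2427)^2] / 12.76648695 = 4.62156583 / 12.76648695 = 0.362
So phi_hat = [0.4880, 0.3620].
Therefore phi_hat_2 = 0.3620.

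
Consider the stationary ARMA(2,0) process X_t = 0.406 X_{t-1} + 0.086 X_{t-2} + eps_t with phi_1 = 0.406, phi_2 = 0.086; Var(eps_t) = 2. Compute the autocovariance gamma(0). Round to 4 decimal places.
\gamma(0) = 2.5102

Multiply the model equation by X_{t-k} and take expectations. With theta_0 = psi_0 = 1 and psi_j the MA(infinity) weights, this gives
  gamma(k) - sum_i phi_i gamma(k-i) = c_k,
  c_k = sigma^2 * sum_{j=k..q} theta_j psi_{j-k}   (c_k = 0 for k > q),
using gamma(-m) = gamma(m).
Pure AR (q = 0): c_0 = sigma^2 = 2, c_k = 0 for k >= 1.
Equations for k = 0, 1, 2 (AR order 2, c_2 = 0):
  (E0) gamma(0) = phi_1 gamma(1) + phi_2 gamma(2) + c_0
  (E1) gamma(1) = phi_1 gamma(0) + phi_2 gamma(1) + c_1
  (E2) gamma(2) = phi_1 gamma(1) + phi_2 gamma(0)
From (E1): gamma(1) = A gamma(0) + B with
  A = phi_1 / (1 - phi_2) = 0.406 / 0.914 = 0.444201,   B = c_1 / (1 - phi_2) = 0 / 0.914 = 0.
Insert (E2) into (E0): gamma(0) (1 - phi_2^2) = phi_1 (1 + phi_2) gamma(1) + c_0.
  phi_1 (1 + phi_2) = (0.406)(1.086) = 0.440916,   1 - phi_2^2 = 0.992604.
Replace gamma(1) by A gamma(0) + B and collect gamma(0):
  gamma(0) [0.992604 - (0.440916)(0.444201)] = c_0 = 2
  gamma(0) * 0.796749 = 2
  gamma(0) = 2 / 0.796749 = 2.510202.
Therefore gamma(0) = 2.5102 (to 4 decimal places).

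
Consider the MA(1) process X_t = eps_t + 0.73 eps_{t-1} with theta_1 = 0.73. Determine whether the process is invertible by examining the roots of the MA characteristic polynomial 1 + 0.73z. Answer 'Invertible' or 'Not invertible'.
\text{Invertible}

The MA(q) characteristic polynomial is P(z) = 1 + 0.73z.
Invertibility requires all roots to lie outside the unit circle, i.e. |z| > 1 for every root.
This is linear in z: 1 + (0.73) z = 0  =>  z = -1/(0.73) = -1.369863,  |z| = 1.369863.
Moduli of all roots: 1.3699.
All moduli strictly greater than 1? Yes.
Verdict: Invertible.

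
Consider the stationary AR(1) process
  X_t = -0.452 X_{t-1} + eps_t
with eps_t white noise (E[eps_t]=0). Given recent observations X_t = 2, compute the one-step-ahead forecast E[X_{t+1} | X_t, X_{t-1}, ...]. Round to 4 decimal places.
E[X_{t+1} \mid \mathcal F_t] = -0.9040

For an AR(p) model X_t = c + sum_i phi_i X_{t-i} + eps_t, the
one-step-ahead conditional mean is
  E[X_{t+1} | X_t, ...] = c + sum_i phi_i X_{t+1-i}.
Substitute known values:
  E[X_{t+1} | ...] = (-0.452) * (2)
                   = -0.9040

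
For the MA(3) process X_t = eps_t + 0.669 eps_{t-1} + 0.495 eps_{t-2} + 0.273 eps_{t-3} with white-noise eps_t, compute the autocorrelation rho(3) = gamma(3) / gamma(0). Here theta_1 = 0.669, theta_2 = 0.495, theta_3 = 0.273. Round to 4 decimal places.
\rho(3) = 0.1545

For an MA(q) process with theta_0 = 1, the autocovariance is
  gamma(k) = sigma^2 * sum_{i=0..q-k} theta_i * theta_{i+k},
and rho(k) = gamma(k) / gamma(0). Sigma^2 cancels.
  numerator   = (1)*(0.273) = 0.273.
  denominator = (1)^2 + (0.669)^2 + (0.495)^2 + (0.273)^2 = 1.767115.
  rho(3) = 0.273 / 1.767115 = 0.1545.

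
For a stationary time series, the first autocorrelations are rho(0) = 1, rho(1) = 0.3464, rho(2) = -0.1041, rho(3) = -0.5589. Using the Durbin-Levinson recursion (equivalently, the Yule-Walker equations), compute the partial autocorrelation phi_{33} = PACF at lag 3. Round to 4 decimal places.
\phi_{33} = -0.5170

The PACF at lag k is phi_{kk}, the last component of the solution
to the Yule-Walker system G_k phi = r_k where
  (G_k)_{ij} = rho(|i - j|), (r_k)_i = rho(i), i,j = 1..k.
Equivalently, Durbin-Levinson gives phi_{kk} iteratively:
  phi_{11} = rho(1)
  phi_{kk} = [rho(k) - sum_{j=1..k-1} phi_{k-1,j} rho(k-j)]
            / [1 - sum_{j=1..k-1} phi_{k-1,j} rho(j)],
  phi_{k,j} = phi_{k-1,j} - phi_{kk} phi_{k-1,k-j},  j = 1..k-1.
Step k = 1:
  phi_11 = rho(1) = 0.3464.
Step k = 2:
  phi_22 = [rho(2) - phi_11 rho(1)] / [1 - phi_11 rho(1)] = [-0.1041 - (0.3464)(0.3464)] / [1 - (0.3464)(0.3464)]
         = -0.22409296 / 0.88000704 = -0.254649.
  Update: phi_21 = phi_11 - phi_22 phi_11 = 0.3464 - (-0.254649)(0.3464) = 0.43461.
Step k = 3:
  phi_33 = [rho(3) - phi_21 rho(2) - phi_22 rho(1)] / [1 - phi_21 rho(1) - phi_22 rho(2)]
    numerator   = -0.5589 - (0.43461)(-0.1041) - (-0.254649)(0.3464) = -0.42544662
    denominator = 1 - (0.43461)(0.3464) - (-0.254649)(-0.1041) = 0.82294198
  phi_33 = -0.42544662 / 0.82294198 = -0.517.
Therefore phi_{33} = -0.5170.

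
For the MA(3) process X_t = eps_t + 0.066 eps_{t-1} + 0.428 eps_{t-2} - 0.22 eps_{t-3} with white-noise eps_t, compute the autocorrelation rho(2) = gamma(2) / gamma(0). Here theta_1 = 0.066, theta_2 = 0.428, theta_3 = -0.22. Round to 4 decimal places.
\rho(2) = 0.3345

For an MA(q) process with theta_0 = 1, the autocovariance is
  gamma(k) = sigma^2 * sum_{i=0..q-k} theta_i * theta_{i+k},
and rho(k) = gamma(k) / gamma(0). Sigma^2 cancels.
  numerator   = (1)*(0.428) + (0.066)*(-0.22) = 0.41348.
  denominator = (1)^2 + (0.066)^2 + (0.428)^2 + (-0.22)^2 = 1.23594.
  rho(2) = 0.41348 / 1.23594 = 0.3345.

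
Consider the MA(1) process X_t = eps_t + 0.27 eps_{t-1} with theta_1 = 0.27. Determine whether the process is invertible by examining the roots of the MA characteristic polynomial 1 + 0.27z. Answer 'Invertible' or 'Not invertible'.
\text{Invertible}

The MA(q) characteristic polynomial is P(z) = 1 + 0.27z.
Invertibility requires all roots to lie outside the unit circle, i.e. |z| > 1 for every root.
This is linear in z: 1 + (0.27) z = 0  =>  z = -1/(0.27) = -3.703704,  |z| = 3.703704.
Moduli of all roots: 3.7037.
All moduli strictly greater than 1? Yes.
Verdict: Invertible.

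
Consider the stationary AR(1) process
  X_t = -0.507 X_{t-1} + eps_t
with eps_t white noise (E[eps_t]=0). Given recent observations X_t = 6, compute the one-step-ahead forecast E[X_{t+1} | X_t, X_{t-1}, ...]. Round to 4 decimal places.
E[X_{t+1} \mid \mathcal F_t] = -3.0420

For an AR(p) model X_t = c + sum_i phi_i X_{t-i} + eps_t, the
one-step-ahead conditional mean is
  E[X_{t+1} | X_t, ...] = c + sum_i phi_i X_{t+1-i}.
Substitute known values:
  E[X_{t+1} | ...] = (-0.507) * (6)
                   = -3.0420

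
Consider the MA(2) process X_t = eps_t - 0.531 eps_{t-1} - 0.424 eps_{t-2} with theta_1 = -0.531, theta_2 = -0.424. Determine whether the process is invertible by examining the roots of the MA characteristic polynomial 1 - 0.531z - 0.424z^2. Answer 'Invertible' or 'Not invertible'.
\text{Invertible}

The MA(q) characteristic polynomial is P(z) = 1 - 0.531z - 0.424z^2.
Invertibility requires all roots to lie outside the unit circle, i.e. |z| > 1 for every root.
Set 1 + (-0.531) z + (-0.424) z^2 = 0, i.e. a z^2 + b z + c = 0 with a = -0.424, b = -0.531, c = 1.
Discriminant D = b^2 - 4ac = (-0.531)^2 - 4*(-0.424)*1 = 0.281961 - (-1.696) = 1.977961.
D >= 0, so the roots are real: z = (-b +/- sqrt(D)) / (2a) = (0.531 +/- 1.4064) / (-0.848).
  z_1 = (0.531 + 1.4064) / (-0.848) = -2.2847,   |z_1| = 2.2847.
  z_2 = (0.531 - 1.4064) / (-0.848) = 1.0323,   |z_2| = 1.0323.
Moduli of all roots: 2.2847, 1.0323.
All moduli strictly greater than 1? Yes.
Verdict: Invertible.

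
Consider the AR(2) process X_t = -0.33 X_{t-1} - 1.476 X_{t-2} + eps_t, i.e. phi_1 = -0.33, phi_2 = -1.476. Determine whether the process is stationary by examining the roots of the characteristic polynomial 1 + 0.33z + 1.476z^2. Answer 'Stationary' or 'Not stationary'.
\text{Not stationary}

The AR(p) characteristic polynomial is P(z) = 1 + 0.33z + 1.476z^2.
Stationarity requires all roots to lie outside the unit circle, i.e. |z| > 1 for every root.
Set 1 + (0.33) z + (1.476) z^2 = 0, i.e. a z^2 + b z + c = 0 with a = 1.476, b = 0.33, c = 1.
Discriminant D = b^2 - 4ac = (0.33)^2 - 4*(1.476)*1 = 0.1089 - (5.904) = -5.7951.
D < 0, so the roots are the complex-conjugate pair z = (-b +/- i sqrt(-D)) / (2a) = -0.1118 +/- 0.8155i.
For a conjugate pair |z|^2 = z * conj(z) = (product of roots) = c/a = 1/(1.476) = 0.677507, so |z| = sqrt(0.677507) = 0.8231 for both roots.
Moduli of all roots: 0.8231, 0.8231.
All moduli strictly greater than 1? No.
Verdict: Not stationary.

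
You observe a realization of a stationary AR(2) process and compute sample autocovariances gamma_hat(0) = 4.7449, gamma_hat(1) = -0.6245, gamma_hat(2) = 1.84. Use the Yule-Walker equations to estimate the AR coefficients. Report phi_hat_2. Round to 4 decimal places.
\hat\phi_{2} = 0.3770

The Yule-Walker equations for an AR(p) process read, in matrix form,
  Gamma_p phi = r_p,   with   (Gamma_p)_{ij} = gamma(|i - j|),
                       (r_p)_i = gamma(i),   i,j = 1..p.
Substitute the sample gammas (Toeplitz matrix and right-hand side of size 2):
  Gamma_p = [[4.7449, -0.6245], [-0.6245, 4.7449]]
  r_p     = [-0.6245, 1.84]
Written out:
  4.7449 phi_1 - 0.6245 phi_2 = -0.6245
  -0.6245 phi_1 + 4.7449 phi_2 = 1.84
Solve by Cramer's rule:
  det = gamma(0)^2 - gamma(1)^2 = (4.7449)^2 - (-0.6245)^2 = 22.51407601 - 0.39000025 = 22.12407576
  phi_hat_1 = [gamma(1) gamma(0) - gamma(1) gamma(2)] / det = [(-0.6245)(4.7449) - (-0.6245)(1.84)] / 22.12407576 = -1.81411005 / 22.12407576 = -0.082
  phi_hat_2 = [gamma(0) gamma(2) - gamma(1)^2] / det = [(4.7449)(1.84) - (-0.6245)^2] / 22.12407576 = 8.34061575 / 22.12407576 = 0.377
So phi_hat = [-0.0820, 0.3770].
Therefore phi_hat_2 = 0.3770.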